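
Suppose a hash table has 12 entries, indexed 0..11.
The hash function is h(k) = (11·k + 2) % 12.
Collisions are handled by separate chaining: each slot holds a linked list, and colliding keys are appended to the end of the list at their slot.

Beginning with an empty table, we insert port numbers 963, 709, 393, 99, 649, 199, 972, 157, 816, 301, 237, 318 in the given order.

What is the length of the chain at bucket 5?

2

Insert 963: h=11, bucket 11 empty -> new chain.
Insert 709: h=1, bucket 1 empty -> new chain.
Insert 393: h=5, bucket 5 empty -> new chain.
Insert 99: h=11, bucket 11 nonempty -> append to chain.
Insert 649: h=1, bucket 1 nonempty -> append to chain.
Insert 199: h=7, bucket 7 empty -> new chain.
Insert 972: h=2, bucket 2 empty -> new chain.
Insert 157: h=1, bucket 1 nonempty -> append to chain.
Insert 816: h=2, bucket 2 nonempty -> append to chain.
Insert 301: h=1, bucket 1 nonempty -> append to chain.
Insert 237: h=5, bucket 5 nonempty -> append to chain.
Insert 318: h=8, bucket 8 empty -> new chain.
Final buckets:
0: _
1: 709 -> 649 -> 157 -> 301
2: 972 -> 816
3: _
4: _
5: 393 -> 237
6: _
7: 199
8: 318
9: _
10: _
11: 963 -> 99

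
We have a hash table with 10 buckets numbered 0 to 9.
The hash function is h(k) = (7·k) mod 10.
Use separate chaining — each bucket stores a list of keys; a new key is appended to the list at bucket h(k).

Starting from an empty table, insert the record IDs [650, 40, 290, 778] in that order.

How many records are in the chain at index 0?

Insert 650: h=0, bucket 0 empty -> new chain.
Insert 40: h=0, bucket 0 nonempty -> append to chain.
Insert 290: h=0, bucket 0 nonempty -> append to chain.
Insert 778: h=6, bucket 6 empty -> new chain.
Final buckets:
0: 650 -> 40 -> 290
1: ∅
2: ∅
3: ∅
4: ∅
5: ∅
6: 778
7: ∅
8: ∅
9: ∅

3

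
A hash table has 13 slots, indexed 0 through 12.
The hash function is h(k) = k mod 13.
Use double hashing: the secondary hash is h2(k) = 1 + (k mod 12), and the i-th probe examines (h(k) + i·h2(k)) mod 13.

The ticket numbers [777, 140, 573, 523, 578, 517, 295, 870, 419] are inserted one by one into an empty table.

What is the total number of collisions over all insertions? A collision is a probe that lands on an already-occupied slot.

Insert 777: h=10, slot 10 empty → index 10.
Insert 140: h=10, h2=9, slot 10 occupied → index 6.
Insert 573: h=1, slot 1 empty → index 1.
Insert 523: h=3, slot 3 empty → index 3.
Insert 578: h=6, h2=3, slot 6 occupied → index 9.
Insert 517: h=10, h2=2, slot 10 occupied → index 12.
Insert 295: h=9, h2=8, slot 9 occupied → index 4.
Insert 870: h=12, h2=7, slots 12,6 occupied → index 0.
Insert 419: h=3, h2=12, slot 3 occupied → index 2.
Table: [870, 573, 419, 523, 295, —, 140, —, —, 578, 777, —, 517]

7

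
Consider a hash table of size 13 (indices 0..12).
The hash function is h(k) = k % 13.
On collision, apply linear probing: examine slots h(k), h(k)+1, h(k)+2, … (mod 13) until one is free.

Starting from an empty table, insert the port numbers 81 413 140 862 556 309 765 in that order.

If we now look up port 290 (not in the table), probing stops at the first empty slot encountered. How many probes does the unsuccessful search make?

Insert 81: h=3, slot 3 empty → index 3.
Insert 413: h=10, slot 10 empty → index 10.
Insert 140: h=10, slot 10 occupied → index 11.
Insert 862: h=4, slot 4 empty → index 4.
Insert 556: h=10, slots 10,11 occupied → index 12.
Insert 309: h=10, slots 10,11,12 occupied → index 0.
Insert 765: h=11, slots 11,12,0 occupied → index 1.
Table: [309, 765, _, 81, 862, _, _, _, _, _, 413, 140, 556]
Lookup 290: h=4, probe 4,5 → slot 5 empty, not found.

2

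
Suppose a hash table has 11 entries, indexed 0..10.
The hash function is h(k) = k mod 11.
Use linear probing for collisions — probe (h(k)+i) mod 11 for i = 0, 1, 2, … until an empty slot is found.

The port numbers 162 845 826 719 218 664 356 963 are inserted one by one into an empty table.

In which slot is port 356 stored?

162: h=8 => slot 8
845: h=9 => slot 9
826: h=1 => slot 1
719: h=4 => slot 4
218: h=9, probe 9,10 => slot 10
664: h=4, probe 4,5 => slot 5
356: h=4, probe 4,5,6 => slot 6
963: h=6, probe 6,7 => slot 7
Table: [., 826, ., ., 719, 664, 356, 963, 162, 845, 218]

6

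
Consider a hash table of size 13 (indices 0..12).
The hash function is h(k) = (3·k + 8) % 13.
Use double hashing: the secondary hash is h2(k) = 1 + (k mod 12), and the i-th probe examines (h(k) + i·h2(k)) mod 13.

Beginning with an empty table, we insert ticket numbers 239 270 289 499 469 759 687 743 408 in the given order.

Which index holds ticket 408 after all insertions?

239 hashes to 10; slot 10 is free → place at 10.
270 hashes to 12; slot 12 is free → place at 12.
289 hashes to 4; slot 4 is free → place at 4.
499 hashes to 10, h2=8; 10 taken → place at 5.
469 hashes to 11; slot 11 is free → place at 11.
759 hashes to 10, h2=4; 10 taken → place at 1.
687 hashes to 2; slot 2 is free → place at 2.
743 hashes to 1, h2=12; 1 taken → place at 0.
408 hashes to 10, h2=1; 10,11,12,0,1,2 taken → place at 3.
Table: [743, 759, 687, 408, 289, 499, ∅, ∅, ∅, ∅, 239, 469, 270]

3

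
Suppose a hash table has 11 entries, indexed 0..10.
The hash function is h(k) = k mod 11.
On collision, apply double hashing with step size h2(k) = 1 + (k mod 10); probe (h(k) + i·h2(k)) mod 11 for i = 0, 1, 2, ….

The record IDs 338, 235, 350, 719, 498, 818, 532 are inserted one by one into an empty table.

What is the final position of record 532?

7

338 hashes to 8; slot 8 is free => place at 8.
235 hashes to 4; slot 4 is free => place at 4.
350 hashes to 9; slot 9 is free => place at 9.
719 hashes to 4, h2=10; 4 taken => place at 3.
498 hashes to 3, h2=9; 3 taken => place at 1.
818 hashes to 4, h2=9; 4 taken => place at 2.
532 hashes to 4, h2=3; 4 taken => place at 7.
Table: [—, 498, 818, 719, 235, —, —, 532, 338, 350, —]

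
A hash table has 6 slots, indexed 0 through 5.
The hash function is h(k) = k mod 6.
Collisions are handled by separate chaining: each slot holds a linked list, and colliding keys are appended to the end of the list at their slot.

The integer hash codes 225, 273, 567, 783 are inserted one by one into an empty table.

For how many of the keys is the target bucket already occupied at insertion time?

3

225 -> bucket 3
273 -> bucket 3 (collision)
567 -> bucket 3 (collision)
783 -> bucket 3 (collision)
Final buckets:
0: -
1: -
2: -
3: 225 -> 273 -> 567 -> 783
4: -
5: -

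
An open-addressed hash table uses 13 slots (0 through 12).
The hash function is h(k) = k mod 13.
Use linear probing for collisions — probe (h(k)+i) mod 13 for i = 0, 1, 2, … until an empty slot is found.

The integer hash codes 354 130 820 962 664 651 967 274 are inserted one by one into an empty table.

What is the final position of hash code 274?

354 hashes to 3; slot 3 is free -> place at 3.
130 hashes to 0; slot 0 is free -> place at 0.
820 hashes to 1; slot 1 is free -> place at 1.
962 hashes to 0; 0,1 taken -> place at 2.
664 hashes to 1; 1,2,3 taken -> place at 4.
651 hashes to 1; 1,2,3,4 taken -> place at 5.
967 hashes to 5; 5 taken -> place at 6.
274 hashes to 1; 1,2,3,4,5,6 taken -> place at 7.
Table: [130, 820, 962, 354, 664, 651, 967, 274, _, _, _, _, _]

7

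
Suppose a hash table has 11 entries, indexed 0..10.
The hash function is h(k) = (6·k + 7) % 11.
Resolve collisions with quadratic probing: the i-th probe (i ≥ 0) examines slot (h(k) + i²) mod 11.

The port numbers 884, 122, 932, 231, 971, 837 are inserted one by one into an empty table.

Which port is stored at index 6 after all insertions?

837

Insert 884: h=9, slot 9 empty -> index 9.
Insert 122: h=2, slot 2 empty -> index 2.
Insert 932: h=0, slot 0 empty -> index 0.
Insert 231: h=7, slot 7 empty -> index 7.
Insert 971: h=3, slot 3 empty -> index 3.
Insert 837: h=2, slots 2,3 occupied -> index 6.
Table: [932, _, 122, 971, _, _, 837, 231, _, 884, _]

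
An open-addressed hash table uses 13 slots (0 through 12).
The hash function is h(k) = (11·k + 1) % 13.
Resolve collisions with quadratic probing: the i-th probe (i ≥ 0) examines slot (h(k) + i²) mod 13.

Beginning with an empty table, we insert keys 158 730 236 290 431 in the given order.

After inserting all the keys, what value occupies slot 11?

730

158: h=10 → slot 10
730: h=10, probe 10,11 → slot 11
236: h=10, probe 10,11,1 → slot 1
290: h=6 → slot 6
431: h=10, probe 10,11,1,6,0 → slot 0
Table: [431, 236, -, -, -, -, 290, -, -, -, 158, 730, -]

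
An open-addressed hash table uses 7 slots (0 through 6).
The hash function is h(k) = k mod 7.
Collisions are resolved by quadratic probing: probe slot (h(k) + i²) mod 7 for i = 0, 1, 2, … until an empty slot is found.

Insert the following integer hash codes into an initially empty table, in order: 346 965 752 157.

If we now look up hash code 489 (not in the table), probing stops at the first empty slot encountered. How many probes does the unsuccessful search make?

4

Insert 346: h=3, slot 3 empty => index 3.
Insert 965: h=6, slot 6 empty => index 6.
Insert 752: h=3, slot 3 occupied => index 4.
Insert 157: h=3, slots 3,4 occupied => index 0.
Table: [157, _, _, 346, 752, _, 965]
Lookup 489: h=6, probe 6,0,3,1 → slot 1 empty, not found.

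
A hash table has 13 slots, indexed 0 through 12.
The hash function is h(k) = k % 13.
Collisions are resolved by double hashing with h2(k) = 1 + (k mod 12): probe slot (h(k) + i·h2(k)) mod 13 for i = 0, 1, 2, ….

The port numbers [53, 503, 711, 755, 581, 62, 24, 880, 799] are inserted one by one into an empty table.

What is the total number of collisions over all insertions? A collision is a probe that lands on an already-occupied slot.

9

53: h=1 => slot 1
503: h=9 => slot 9
711: h=9, h2=4, probe 9,0 => slot 0
755: h=1, h2=12, probe 1,0,12 => slot 12
581: h=9, h2=6, probe 9,2 => slot 2
62: h=10 => slot 10
24: h=11 => slot 11
880: h=9, h2=5, probe 9,1,6 => slot 6
799: h=6, h2=8, probe 6,1,9,4 => slot 4
Table: [711, 53, 581, ., 799, ., 880, ., ., 503, 62, 24, 755]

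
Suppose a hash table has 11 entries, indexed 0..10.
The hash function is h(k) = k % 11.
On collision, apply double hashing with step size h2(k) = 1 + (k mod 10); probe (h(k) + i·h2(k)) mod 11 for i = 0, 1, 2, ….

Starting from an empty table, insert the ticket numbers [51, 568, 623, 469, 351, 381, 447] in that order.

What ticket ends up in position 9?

Insert 51: h=7, slot 7 empty → index 7.
Insert 568: h=7, h2=9, slot 7 occupied → index 5.
Insert 623: h=7, h2=4, slot 7 occupied → index 0.
Insert 469: h=7, h2=10, slot 7 occupied → index 6.
Insert 351: h=10, slot 10 empty → index 10.
Insert 381: h=7, h2=2, slot 7 occupied → index 9.
Insert 447: h=7, h2=8, slot 7 occupied → index 4.
Table: [623, ∅, ∅, ∅, 447, 568, 469, 51, ∅, 381, 351]

381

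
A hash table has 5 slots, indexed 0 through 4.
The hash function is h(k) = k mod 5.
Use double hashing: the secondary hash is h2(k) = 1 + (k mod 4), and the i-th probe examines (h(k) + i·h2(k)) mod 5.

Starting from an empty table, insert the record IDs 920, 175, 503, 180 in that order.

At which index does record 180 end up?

1

Insert 920: h=0, slot 0 empty -> index 0.
Insert 175: h=0, h2=4, slot 0 occupied -> index 4.
Insert 503: h=3, slot 3 empty -> index 3.
Insert 180: h=0, h2=1, slot 0 occupied -> index 1.
Table: [920, 180, ., 503, 175]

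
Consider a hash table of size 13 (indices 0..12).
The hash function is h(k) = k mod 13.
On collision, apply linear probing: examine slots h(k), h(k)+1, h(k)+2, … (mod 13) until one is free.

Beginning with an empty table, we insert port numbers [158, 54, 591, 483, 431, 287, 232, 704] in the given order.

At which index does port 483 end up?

Insert 158: h=2, slot 2 empty => index 2.
Insert 54: h=2, slot 2 occupied => index 3.
Insert 591: h=6, slot 6 empty => index 6.
Insert 483: h=2, slots 2,3 occupied => index 4.
Insert 431: h=2, slots 2,3,4 occupied => index 5.
Insert 287: h=1, slot 1 empty => index 1.
Insert 232: h=11, slot 11 empty => index 11.
Insert 704: h=2, slots 2,3,4,5,6 occupied => index 7.
Table: [—, 287, 158, 54, 483, 431, 591, 704, —, —, —, 232, —]

4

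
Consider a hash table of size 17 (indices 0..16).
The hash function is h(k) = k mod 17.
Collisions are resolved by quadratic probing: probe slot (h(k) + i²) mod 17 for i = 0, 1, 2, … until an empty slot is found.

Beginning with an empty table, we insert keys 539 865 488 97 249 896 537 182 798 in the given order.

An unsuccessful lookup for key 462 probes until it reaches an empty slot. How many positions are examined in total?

539: h=12 => slot 12
865: h=15 => slot 15
488: h=12, probe 12,13 => slot 13
97: h=12, probe 12,13,16 => slot 16
249: h=11 => slot 11
896: h=12, probe 12,13,16,4 => slot 4
537: h=10 => slot 10
182: h=12, probe 12,13,16,4,11,3 => slot 3
798: h=16, probe 16,0 => slot 0
Table: [798, ., ., 182, 896, ., ., ., ., ., 537, 249, 539, 488, ., 865, 97]
Lookup 462: h=3, probe 3,4,7 → slot 7 empty, not found.

3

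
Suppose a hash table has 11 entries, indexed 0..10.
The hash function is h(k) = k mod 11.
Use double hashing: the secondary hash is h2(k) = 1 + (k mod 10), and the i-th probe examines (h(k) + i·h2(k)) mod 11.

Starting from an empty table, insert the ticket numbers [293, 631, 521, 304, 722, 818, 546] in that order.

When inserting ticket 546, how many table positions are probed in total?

293: h=7 -> slot 7
631: h=4 -> slot 4
521: h=4, h2=2, probe 4,6 -> slot 6
304: h=7, h2=5, probe 7,1 -> slot 1
722: h=7, h2=3, probe 7,10 -> slot 10
818: h=4, h2=9, probe 4,2 -> slot 2
546: h=7, h2=7, probe 7,3 -> slot 3
Table: [_, 304, 818, 546, 631, _, 521, 293, _, _, 722]

2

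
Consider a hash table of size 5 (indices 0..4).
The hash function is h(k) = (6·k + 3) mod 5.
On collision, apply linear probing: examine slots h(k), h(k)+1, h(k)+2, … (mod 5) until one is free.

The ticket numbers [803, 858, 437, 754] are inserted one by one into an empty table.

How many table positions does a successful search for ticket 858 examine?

2

803: h=1 -> slot 1
858: h=1, probe 1,2 -> slot 2
437: h=0 -> slot 0
754: h=2, probe 2,3 -> slot 3
Table: [437, 803, 858, 754, ∅]
Lookup 858: h=1, probe 1,2 → found at 2.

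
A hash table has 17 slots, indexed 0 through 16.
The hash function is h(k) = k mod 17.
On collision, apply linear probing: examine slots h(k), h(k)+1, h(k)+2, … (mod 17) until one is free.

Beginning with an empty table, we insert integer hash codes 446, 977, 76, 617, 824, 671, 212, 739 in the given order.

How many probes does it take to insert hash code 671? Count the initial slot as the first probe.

4

Insert 446: h=4, slot 4 empty -> index 4.
Insert 977: h=8, slot 8 empty -> index 8.
Insert 76: h=8, slot 8 occupied -> index 9.
Insert 617: h=5, slot 5 empty -> index 5.
Insert 824: h=8, slots 8,9 occupied -> index 10.
Insert 671: h=8, slots 8,9,10 occupied -> index 11.
Insert 212: h=8, slots 8,9,10,11 occupied -> index 12.
Insert 739: h=8, slots 8,9,10,11,12 occupied -> index 13.
Table: [∅, ∅, ∅, ∅, 446, 617, ∅, ∅, 977, 76, 824, 671, 212, 739, ∅, ∅, ∅]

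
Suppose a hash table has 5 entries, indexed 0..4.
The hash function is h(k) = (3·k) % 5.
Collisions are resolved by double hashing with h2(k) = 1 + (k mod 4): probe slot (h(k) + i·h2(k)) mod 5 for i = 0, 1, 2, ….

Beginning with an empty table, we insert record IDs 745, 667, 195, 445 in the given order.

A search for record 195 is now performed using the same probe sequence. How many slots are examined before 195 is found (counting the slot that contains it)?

2

745 hashes to 0; slot 0 is free -> place at 0.
667 hashes to 1; slot 1 is free -> place at 1.
195 hashes to 0, h2=4; 0 taken -> place at 4.
445 hashes to 0, h2=2; 0 taken -> place at 2.
Table: [745, 667, 445, ∅, 195]
Lookup 195: h=0, h2=4, probe 0,4 → found at 4.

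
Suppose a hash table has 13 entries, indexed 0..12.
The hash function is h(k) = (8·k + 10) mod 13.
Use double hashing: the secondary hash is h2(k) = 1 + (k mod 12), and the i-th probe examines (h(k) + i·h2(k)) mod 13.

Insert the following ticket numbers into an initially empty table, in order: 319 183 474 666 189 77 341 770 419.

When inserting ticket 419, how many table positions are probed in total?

319 hashes to 1; slot 1 is free -> place at 1.
183 hashes to 5; slot 5 is free -> place at 5.
474 hashes to 6; slot 6 is free -> place at 6.
666 hashes to 8; slot 8 is free -> place at 8.
189 hashes to 1, h2=10; 1 taken -> place at 11.
77 hashes to 2; slot 2 is free -> place at 2.
341 hashes to 8, h2=6; 8,1 taken -> place at 7.
770 hashes to 8, h2=3; 8,11,1 taken -> place at 4.
419 hashes to 8, h2=12; 8,7,6,5,4 taken -> place at 3.
Table: [—, 319, 77, 419, 770, 183, 474, 341, 666, —, —, 189, —]

6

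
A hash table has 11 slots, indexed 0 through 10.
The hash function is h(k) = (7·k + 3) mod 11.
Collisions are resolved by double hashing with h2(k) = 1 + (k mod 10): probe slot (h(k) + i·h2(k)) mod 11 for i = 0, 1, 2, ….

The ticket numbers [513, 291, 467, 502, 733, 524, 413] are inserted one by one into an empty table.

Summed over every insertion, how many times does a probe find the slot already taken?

7

Insert 513: h=8, slot 8 empty => index 8.
Insert 291: h=5, slot 5 empty => index 5.
Insert 467: h=5, h2=8, slot 5 occupied => index 2.
Insert 502: h=8, h2=3, slot 8 occupied => index 0.
Insert 733: h=8, h2=4, slot 8 occupied => index 1.
Insert 524: h=8, h2=5, slots 8,2 occupied => index 7.
Insert 413: h=1, h2=4, slots 1,5 occupied => index 9.
Table: [502, 733, 467, —, —, 291, —, 524, 513, 413, —]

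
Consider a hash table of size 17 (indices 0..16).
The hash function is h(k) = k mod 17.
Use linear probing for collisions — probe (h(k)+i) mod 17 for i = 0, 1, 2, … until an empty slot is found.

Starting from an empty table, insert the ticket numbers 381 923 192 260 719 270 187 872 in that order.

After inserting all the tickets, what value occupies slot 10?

Insert 381: h=7, slot 7 empty → index 7.
Insert 923: h=5, slot 5 empty → index 5.
Insert 192: h=5, slot 5 occupied → index 6.
Insert 260: h=5, slots 5,6,7 occupied → index 8.
Insert 719: h=5, slots 5,6,7,8 occupied → index 9.
Insert 270: h=15, slot 15 empty → index 15.
Insert 187: h=0, slot 0 empty → index 0.
Insert 872: h=5, slots 5,6,7,8,9 occupied → index 10.
Table: [187, —, —, —, —, 923, 192, 381, 260, 719, 872, —, —, —, —, 270, —]

872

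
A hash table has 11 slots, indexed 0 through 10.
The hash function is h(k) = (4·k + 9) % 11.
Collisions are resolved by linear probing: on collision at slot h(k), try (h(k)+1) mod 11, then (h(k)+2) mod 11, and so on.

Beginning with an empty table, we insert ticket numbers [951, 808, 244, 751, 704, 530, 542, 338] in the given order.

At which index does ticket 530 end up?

951: h=7 => slot 7
808: h=7, probe 7,8 => slot 8
244: h=6 => slot 6
751: h=10 => slot 10
704: h=9 => slot 9
530: h=6, probe 6,7,8,9,10,0 => slot 0
542: h=10, probe 10,0,1 => slot 1
338: h=8, probe 8,9,10,0,1,2 => slot 2
Table: [530, 542, 338, ., ., ., 244, 951, 808, 704, 751]

0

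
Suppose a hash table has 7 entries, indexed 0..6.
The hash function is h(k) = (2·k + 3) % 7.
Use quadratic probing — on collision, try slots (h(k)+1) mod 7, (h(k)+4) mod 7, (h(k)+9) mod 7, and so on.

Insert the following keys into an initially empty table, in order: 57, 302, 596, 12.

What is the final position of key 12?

0

Insert 57: h=5, slot 5 empty => index 5.
Insert 302: h=5, slot 5 occupied => index 6.
Insert 596: h=5, slots 5,6 occupied => index 2.
Insert 12: h=6, slot 6 occupied => index 0.
Table: [12, -, 596, -, -, 57, 302]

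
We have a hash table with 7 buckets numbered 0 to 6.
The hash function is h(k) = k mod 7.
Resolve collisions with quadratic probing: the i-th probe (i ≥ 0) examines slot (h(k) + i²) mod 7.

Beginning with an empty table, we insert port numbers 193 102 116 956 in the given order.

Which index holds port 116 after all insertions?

Insert 193: h=4, slot 4 empty => index 4.
Insert 102: h=4, slot 4 occupied => index 5.
Insert 116: h=4, slots 4,5 occupied => index 1.
Insert 956: h=4, slots 4,5,1 occupied => index 6.
Table: [—, 116, —, —, 193, 102, 956]

1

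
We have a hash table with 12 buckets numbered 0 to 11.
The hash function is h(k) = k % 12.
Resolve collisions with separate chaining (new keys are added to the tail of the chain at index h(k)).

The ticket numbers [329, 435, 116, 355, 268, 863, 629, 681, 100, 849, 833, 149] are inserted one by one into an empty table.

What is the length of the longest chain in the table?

4

Insert 329: h=5, bucket 5 empty -> new chain.
Insert 435: h=3, bucket 3 empty -> new chain.
Insert 116: h=8, bucket 8 empty -> new chain.
Insert 355: h=7, bucket 7 empty -> new chain.
Insert 268: h=4, bucket 4 empty -> new chain.
Insert 863: h=11, bucket 11 empty -> new chain.
Insert 629: h=5, bucket 5 nonempty -> append to chain.
Insert 681: h=9, bucket 9 empty -> new chain.
Insert 100: h=4, bucket 4 nonempty -> append to chain.
Insert 849: h=9, bucket 9 nonempty -> append to chain.
Insert 833: h=5, bucket 5 nonempty -> append to chain.
Insert 149: h=5, bucket 5 nonempty -> append to chain.
Final buckets:
0: _
1: _
2: _
3: 435
4: 268 -> 100
5: 329 -> 629 -> 833 -> 149
6: _
7: 355
8: 116
9: 681 -> 849
10: _
11: 863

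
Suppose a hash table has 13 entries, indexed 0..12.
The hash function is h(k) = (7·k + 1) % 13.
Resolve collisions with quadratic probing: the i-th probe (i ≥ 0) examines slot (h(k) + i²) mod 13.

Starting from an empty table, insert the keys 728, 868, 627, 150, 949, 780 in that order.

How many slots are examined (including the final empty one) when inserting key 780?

Insert 728: h=1, slot 1 empty → index 1.
Insert 868: h=6, slot 6 empty → index 6.
Insert 627: h=9, slot 9 empty → index 9.
Insert 150: h=11, slot 11 empty → index 11.
Insert 949: h=1, slot 1 occupied → index 2.
Insert 780: h=1, slots 1,2 occupied → index 5.
Table: [∅, 728, 949, ∅, ∅, 780, 868, ∅, ∅, 627, ∅, 150, ∅]

3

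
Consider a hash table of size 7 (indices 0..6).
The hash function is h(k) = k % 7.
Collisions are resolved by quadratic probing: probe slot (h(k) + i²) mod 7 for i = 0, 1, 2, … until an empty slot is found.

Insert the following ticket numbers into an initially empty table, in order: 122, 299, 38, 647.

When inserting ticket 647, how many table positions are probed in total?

3

122: h=3 → slot 3
299: h=5 → slot 5
38: h=3, probe 3,4 → slot 4
647: h=3, probe 3,4,0 → slot 0
Table: [647, ∅, ∅, 122, 38, 299, ∅]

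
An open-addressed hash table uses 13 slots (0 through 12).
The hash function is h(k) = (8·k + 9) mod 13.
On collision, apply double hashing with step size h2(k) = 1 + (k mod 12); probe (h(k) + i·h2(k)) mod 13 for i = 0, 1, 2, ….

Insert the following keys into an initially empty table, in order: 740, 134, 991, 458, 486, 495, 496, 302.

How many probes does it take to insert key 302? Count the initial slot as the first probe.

3

740: h=1 => slot 1
134: h=2 => slot 2
991: h=7 => slot 7
458: h=7, h2=3, probe 7,10 => slot 10
486: h=10, h2=7, probe 10,4 => slot 4
495: h=4, h2=4, probe 4,8 => slot 8
496: h=12 => slot 12
302: h=7, h2=3, probe 7,10,0 => slot 0
Table: [302, 740, 134, _, 486, _, _, 991, 495, _, 458, _, 496]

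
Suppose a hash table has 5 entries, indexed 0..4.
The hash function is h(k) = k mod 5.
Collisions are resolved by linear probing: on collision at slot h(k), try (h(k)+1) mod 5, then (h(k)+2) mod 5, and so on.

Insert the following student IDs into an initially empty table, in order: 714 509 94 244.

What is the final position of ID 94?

714: h=4 => slot 4
509: h=4, probe 4,0 => slot 0
94: h=4, probe 4,0,1 => slot 1
244: h=4, probe 4,0,1,2 => slot 2
Table: [509, 94, 244, -, 714]

1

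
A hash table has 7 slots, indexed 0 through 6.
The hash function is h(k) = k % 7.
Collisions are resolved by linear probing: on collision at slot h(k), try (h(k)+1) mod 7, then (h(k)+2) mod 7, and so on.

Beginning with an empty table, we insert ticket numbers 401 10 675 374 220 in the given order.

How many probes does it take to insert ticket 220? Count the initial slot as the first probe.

401: h=2 -> slot 2
10: h=3 -> slot 3
675: h=3, probe 3,4 -> slot 4
374: h=3, probe 3,4,5 -> slot 5
220: h=3, probe 3,4,5,6 -> slot 6
Table: [∅, ∅, 401, 10, 675, 374, 220]

4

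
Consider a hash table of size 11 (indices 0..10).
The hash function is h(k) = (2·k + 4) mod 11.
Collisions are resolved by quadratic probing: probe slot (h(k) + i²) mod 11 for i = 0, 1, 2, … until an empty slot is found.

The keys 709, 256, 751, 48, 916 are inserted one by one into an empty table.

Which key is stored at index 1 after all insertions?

Insert 709: h=3, slot 3 empty => index 3.
Insert 256: h=10, slot 10 empty => index 10.
Insert 751: h=10, slot 10 occupied => index 0.
Insert 48: h=1, slot 1 empty => index 1.
Insert 916: h=10, slots 10,0,3 occupied => index 8.
Table: [751, 48, _, 709, _, _, _, _, 916, _, 256]

48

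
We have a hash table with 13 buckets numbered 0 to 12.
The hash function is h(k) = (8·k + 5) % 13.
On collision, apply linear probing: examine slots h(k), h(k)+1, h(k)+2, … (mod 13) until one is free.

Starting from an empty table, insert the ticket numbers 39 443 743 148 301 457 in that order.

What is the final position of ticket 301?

Insert 39: h=5, slot 5 empty → index 5.
Insert 443: h=0, slot 0 empty → index 0.
Insert 743: h=8, slot 8 empty → index 8.
Insert 148: h=6, slot 6 empty → index 6.
Insert 301: h=8, slot 8 occupied → index 9.
Insert 457: h=8, slots 8,9 occupied → index 10.
Table: [443, ., ., ., ., 39, 148, ., 743, 301, 457, ., .]

9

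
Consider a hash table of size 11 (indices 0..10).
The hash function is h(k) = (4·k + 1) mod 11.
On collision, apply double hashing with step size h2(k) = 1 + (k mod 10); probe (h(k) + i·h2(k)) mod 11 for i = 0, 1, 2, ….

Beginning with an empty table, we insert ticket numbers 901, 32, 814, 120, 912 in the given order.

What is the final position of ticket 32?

0

Insert 901: h=8, slot 8 empty => index 8.
Insert 32: h=8, h2=3, slot 8 occupied => index 0.
Insert 814: h=1, slot 1 empty => index 1.
Insert 120: h=8, h2=1, slot 8 occupied => index 9.
Insert 912: h=8, h2=3, slots 8,0 occupied => index 3.
Table: [32, 814, _, 912, _, _, _, _, 901, 120, _]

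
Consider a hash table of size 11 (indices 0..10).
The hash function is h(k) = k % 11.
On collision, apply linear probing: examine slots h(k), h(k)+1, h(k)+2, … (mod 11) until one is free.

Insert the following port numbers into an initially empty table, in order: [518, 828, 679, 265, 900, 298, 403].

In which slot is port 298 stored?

4

518: h=1 -> slot 1
828: h=3 -> slot 3
679: h=8 -> slot 8
265: h=1, probe 1,2 -> slot 2
900: h=9 -> slot 9
298: h=1, probe 1,2,3,4 -> slot 4
403: h=7 -> slot 7
Table: [-, 518, 265, 828, 298, -, -, 403, 679, 900, -]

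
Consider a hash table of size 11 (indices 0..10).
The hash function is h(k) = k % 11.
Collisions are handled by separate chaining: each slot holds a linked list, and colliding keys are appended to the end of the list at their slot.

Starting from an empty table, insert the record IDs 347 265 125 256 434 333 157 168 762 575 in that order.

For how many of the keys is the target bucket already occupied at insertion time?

5

Insert 347: h=6, bucket 6 empty -> new chain.
Insert 265: h=1, bucket 1 empty -> new chain.
Insert 125: h=4, bucket 4 empty -> new chain.
Insert 256: h=3, bucket 3 empty -> new chain.
Insert 434: h=5, bucket 5 empty -> new chain.
Insert 333: h=3, bucket 3 nonempty -> append to chain.
Insert 157: h=3, bucket 3 nonempty -> append to chain.
Insert 168: h=3, bucket 3 nonempty -> append to chain.
Insert 762: h=3, bucket 3 nonempty -> append to chain.
Insert 575: h=3, bucket 3 nonempty -> append to chain.
Final buckets:
0: —
1: 265
2: —
3: 256 -> 333 -> 157 -> 168 -> 762 -> 575
4: 125
5: 434
6: 347
7: —
8: —
9: —
10: —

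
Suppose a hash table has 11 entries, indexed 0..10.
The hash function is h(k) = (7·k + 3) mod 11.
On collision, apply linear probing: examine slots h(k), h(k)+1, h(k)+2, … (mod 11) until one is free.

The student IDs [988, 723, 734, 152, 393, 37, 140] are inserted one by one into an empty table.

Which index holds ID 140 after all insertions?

988 hashes to 0; slot 0 is free => place at 0.
723 hashes to 4; slot 4 is free => place at 4.
734 hashes to 4; 4 taken => place at 5.
152 hashes to 0; 0 taken => place at 1.
393 hashes to 4; 4,5 taken => place at 6.
37 hashes to 9; slot 9 is free => place at 9.
140 hashes to 4; 4,5,6 taken => place at 7.
Table: [988, 152, ∅, ∅, 723, 734, 393, 140, ∅, 37, ∅]

7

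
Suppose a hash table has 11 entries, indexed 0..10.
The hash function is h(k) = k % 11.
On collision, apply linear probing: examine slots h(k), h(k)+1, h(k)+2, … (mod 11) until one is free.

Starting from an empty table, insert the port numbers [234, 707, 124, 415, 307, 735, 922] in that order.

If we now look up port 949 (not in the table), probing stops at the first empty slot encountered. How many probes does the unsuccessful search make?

234 hashes to 3; slot 3 is free => place at 3.
707 hashes to 3; 3 taken => place at 4.
124 hashes to 3; 3,4 taken => place at 5.
415 hashes to 8; slot 8 is free => place at 8.
307 hashes to 10; slot 10 is free => place at 10.
735 hashes to 9; slot 9 is free => place at 9.
922 hashes to 9; 9,10 taken => place at 0.
Table: [922, -, -, 234, 707, 124, -, -, 415, 735, 307]
Lookup 949: h=3, probe 3,4,5,6 → slot 6 empty, not found.

4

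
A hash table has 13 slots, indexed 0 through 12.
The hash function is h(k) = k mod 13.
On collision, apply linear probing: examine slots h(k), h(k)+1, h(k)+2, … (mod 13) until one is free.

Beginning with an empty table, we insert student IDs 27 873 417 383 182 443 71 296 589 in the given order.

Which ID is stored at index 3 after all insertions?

417

Insert 27: h=1, slot 1 empty => index 1.
Insert 873: h=2, slot 2 empty => index 2.
Insert 417: h=1, slots 1,2 occupied => index 3.
Insert 383: h=6, slot 6 empty => index 6.
Insert 182: h=0, slot 0 empty => index 0.
Insert 443: h=1, slots 1,2,3 occupied => index 4.
Insert 71: h=6, slot 6 occupied => index 7.
Insert 296: h=10, slot 10 empty => index 10.
Insert 589: h=4, slot 4 occupied => index 5.
Table: [182, 27, 873, 417, 443, 589, 383, 71, —, —, 296, —, —]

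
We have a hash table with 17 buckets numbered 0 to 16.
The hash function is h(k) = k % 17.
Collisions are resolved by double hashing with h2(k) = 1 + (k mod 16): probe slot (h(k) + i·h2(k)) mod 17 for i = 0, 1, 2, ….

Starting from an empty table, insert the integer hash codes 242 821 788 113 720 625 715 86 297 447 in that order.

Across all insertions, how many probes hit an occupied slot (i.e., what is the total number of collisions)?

242: h=4 -> slot 4
821: h=5 -> slot 5
788: h=6 -> slot 6
113: h=11 -> slot 11
720: h=6, h2=1, probe 6,7 -> slot 7
625: h=13 -> slot 13
715: h=1 -> slot 1
86: h=1, h2=7, probe 1,8 -> slot 8
297: h=8, h2=10, probe 8,1,11,4,14 -> slot 14
447: h=5, h2=16, probe 5,4,3 -> slot 3
Table: [_, 715, _, 447, 242, 821, 788, 720, 86, _, _, 113, _, 625, 297, _, _]

8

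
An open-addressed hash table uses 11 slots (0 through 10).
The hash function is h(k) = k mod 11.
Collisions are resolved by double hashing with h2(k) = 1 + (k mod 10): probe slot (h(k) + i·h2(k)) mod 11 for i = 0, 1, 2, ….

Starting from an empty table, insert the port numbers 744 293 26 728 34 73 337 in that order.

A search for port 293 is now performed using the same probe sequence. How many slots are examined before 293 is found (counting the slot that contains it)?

2

Insert 744: h=7, slot 7 empty => index 7.
Insert 293: h=7, h2=4, slot 7 occupied => index 0.
Insert 26: h=4, slot 4 empty => index 4.
Insert 728: h=2, slot 2 empty => index 2.
Insert 34: h=1, slot 1 empty => index 1.
Insert 73: h=7, h2=4, slots 7,0,4 occupied => index 8.
Insert 337: h=7, h2=8, slots 7,4,1 occupied => index 9.
Table: [293, 34, 728, -, 26, -, -, 744, 73, 337, -]
Lookup 293: h=7, h2=4, probe 7,0 → found at 0.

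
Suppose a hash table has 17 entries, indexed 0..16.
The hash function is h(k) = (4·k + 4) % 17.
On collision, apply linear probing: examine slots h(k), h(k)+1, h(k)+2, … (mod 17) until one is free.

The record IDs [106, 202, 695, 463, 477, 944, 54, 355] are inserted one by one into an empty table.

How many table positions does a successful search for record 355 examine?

3

Insert 106: h=3, slot 3 empty => index 3.
Insert 202: h=13, slot 13 empty => index 13.
Insert 695: h=13, slot 13 occupied => index 14.
Insert 463: h=3, slot 3 occupied => index 4.
Insert 477: h=8, slot 8 empty => index 8.
Insert 944: h=6, slot 6 empty => index 6.
Insert 54: h=16, slot 16 empty => index 16.
Insert 355: h=13, slots 13,14 occupied => index 15.
Table: [., ., ., 106, 463, ., 944, ., 477, ., ., ., ., 202, 695, 355, 54]
Lookup 355: h=13, probe 13,14,15 → found at 15.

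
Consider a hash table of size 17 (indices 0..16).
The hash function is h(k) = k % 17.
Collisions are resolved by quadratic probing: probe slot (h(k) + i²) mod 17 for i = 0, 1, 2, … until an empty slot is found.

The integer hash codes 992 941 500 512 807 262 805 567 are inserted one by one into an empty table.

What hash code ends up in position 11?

262

992: h=6 → slot 6
941: h=6, probe 6,7 → slot 7
500: h=7, probe 7,8 → slot 8
512: h=2 → slot 2
807: h=8, probe 8,9 → slot 9
262: h=7, probe 7,8,11 → slot 11
805: h=6, probe 6,7,10 → slot 10
567: h=6, probe 6,7,10,15 → slot 15
Table: [_, _, 512, _, _, _, 992, 941, 500, 807, 805, 262, _, _, _, 567, _]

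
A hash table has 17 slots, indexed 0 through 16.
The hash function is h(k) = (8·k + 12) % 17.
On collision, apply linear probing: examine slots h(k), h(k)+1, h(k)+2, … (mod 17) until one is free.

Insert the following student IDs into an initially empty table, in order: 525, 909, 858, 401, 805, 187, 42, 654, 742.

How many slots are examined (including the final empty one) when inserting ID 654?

525 hashes to 13; slot 13 is free → place at 13.
909 hashes to 8; slot 8 is free → place at 8.
858 hashes to 8; 8 taken → place at 9.
401 hashes to 7; slot 7 is free → place at 7.
805 hashes to 9; 9 taken → place at 10.
187 hashes to 12; slot 12 is free → place at 12.
42 hashes to 8; 8,9,10 taken → place at 11.
654 hashes to 8; 8,9,10,11,12,13 taken → place at 14.
742 hashes to 15; slot 15 is free → place at 15.
Table: [_, _, _, _, _, _, _, 401, 909, 858, 805, 42, 187, 525, 654, 742, _]

7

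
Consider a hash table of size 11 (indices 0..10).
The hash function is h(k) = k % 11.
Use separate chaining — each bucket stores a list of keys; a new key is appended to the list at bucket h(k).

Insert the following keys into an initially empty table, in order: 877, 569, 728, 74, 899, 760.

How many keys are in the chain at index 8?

4

877 → bucket 8
569 → bucket 8 (collision)
728 → bucket 2
74 → bucket 8 (collision)
899 → bucket 8 (collision)
760 → bucket 1
Final buckets:
0: -
1: 760
2: 728
3: -
4: -
5: -
6: -
7: -
8: 877 -> 569 -> 74 -> 899
9: -
10: -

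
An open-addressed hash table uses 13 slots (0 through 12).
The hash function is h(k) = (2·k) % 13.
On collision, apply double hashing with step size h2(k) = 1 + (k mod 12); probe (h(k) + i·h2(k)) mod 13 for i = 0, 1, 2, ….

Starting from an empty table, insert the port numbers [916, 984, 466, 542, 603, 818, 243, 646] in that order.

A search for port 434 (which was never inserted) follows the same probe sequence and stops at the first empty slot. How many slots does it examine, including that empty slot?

4

916: h=12 -> slot 12
984: h=5 -> slot 5
466: h=9 -> slot 9
542: h=5, h2=3, probe 5,8 -> slot 8
603: h=10 -> slot 10
818: h=11 -> slot 11
243: h=5, h2=4, probe 5,9,0 -> slot 0
646: h=5, h2=11, probe 5,3 -> slot 3
Table: [243, ∅, ∅, 646, ∅, 984, ∅, ∅, 542, 466, 603, 818, 916]
Lookup 434: h=10, h2=3, probe 10,0,3,6 → slot 6 empty, not found.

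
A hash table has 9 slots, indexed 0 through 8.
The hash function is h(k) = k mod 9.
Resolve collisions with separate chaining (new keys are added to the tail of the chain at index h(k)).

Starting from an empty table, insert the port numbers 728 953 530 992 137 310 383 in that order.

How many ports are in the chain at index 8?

3

Insert 728: h=8, bucket 8 empty → new chain.
Insert 953: h=8, bucket 8 nonempty → append to chain.
Insert 530: h=8, bucket 8 nonempty → append to chain.
Insert 992: h=2, bucket 2 empty → new chain.
Insert 137: h=2, bucket 2 nonempty → append to chain.
Insert 310: h=4, bucket 4 empty → new chain.
Insert 383: h=5, bucket 5 empty → new chain.
Final buckets:
0: ∅
1: ∅
2: 992 -> 137
3: ∅
4: 310
5: 383
6: ∅
7: ∅
8: 728 -> 953 -> 530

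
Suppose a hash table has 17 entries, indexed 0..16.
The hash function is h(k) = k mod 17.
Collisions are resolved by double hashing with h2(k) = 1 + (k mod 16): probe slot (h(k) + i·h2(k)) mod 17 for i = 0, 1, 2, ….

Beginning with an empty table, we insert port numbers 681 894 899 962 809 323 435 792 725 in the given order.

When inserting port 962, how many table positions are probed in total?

2

681: h=1 → slot 1
894: h=10 → slot 10
899: h=15 → slot 15
962: h=10, h2=3, probe 10,13 → slot 13
809: h=10, h2=10, probe 10,3 → slot 3
323: h=0 → slot 0
435: h=10, h2=4, probe 10,14 → slot 14
792: h=10, h2=9, probe 10,2 → slot 2
725: h=11 → slot 11
Table: [323, 681, 792, 809, —, —, —, —, —, —, 894, 725, —, 962, 435, 899, —]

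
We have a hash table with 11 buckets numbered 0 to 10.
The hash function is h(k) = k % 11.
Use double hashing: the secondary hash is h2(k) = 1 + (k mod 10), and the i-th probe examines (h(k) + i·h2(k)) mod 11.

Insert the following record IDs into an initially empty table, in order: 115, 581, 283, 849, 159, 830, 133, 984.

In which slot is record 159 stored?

Insert 115: h=5, slot 5 empty → index 5.
Insert 581: h=9, slot 9 empty → index 9.
Insert 283: h=8, slot 8 empty → index 8.
Insert 849: h=2, slot 2 empty → index 2.
Insert 159: h=5, h2=10, slot 5 occupied → index 4.
Insert 830: h=5, h2=1, slot 5 occupied → index 6.
Insert 133: h=1, slot 1 empty → index 1.
Insert 984: h=5, h2=5, slot 5 occupied → index 10.
Table: [_, 133, 849, _, 159, 115, 830, _, 283, 581, 984]

4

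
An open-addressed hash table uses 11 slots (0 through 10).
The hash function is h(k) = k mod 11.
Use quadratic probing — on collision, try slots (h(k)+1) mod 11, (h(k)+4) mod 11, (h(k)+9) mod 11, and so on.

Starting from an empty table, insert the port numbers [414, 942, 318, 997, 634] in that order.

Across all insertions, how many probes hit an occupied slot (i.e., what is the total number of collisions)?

6

Insert 414: h=7, slot 7 empty => index 7.
Insert 942: h=7, slot 7 occupied => index 8.
Insert 318: h=10, slot 10 empty => index 10.
Insert 997: h=7, slots 7,8 occupied => index 0.
Insert 634: h=7, slots 7,8,0 occupied => index 5.
Table: [997, ∅, ∅, ∅, ∅, 634, ∅, 414, 942, ∅, 318]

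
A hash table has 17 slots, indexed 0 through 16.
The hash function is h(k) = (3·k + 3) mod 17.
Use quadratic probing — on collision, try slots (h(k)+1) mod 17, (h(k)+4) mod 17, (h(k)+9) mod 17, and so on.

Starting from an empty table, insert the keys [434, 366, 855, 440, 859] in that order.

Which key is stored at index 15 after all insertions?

434: h=13 → slot 13
366: h=13, probe 13,14 → slot 14
855: h=1 → slot 1
440: h=14, probe 14,15 → slot 15
859: h=13, probe 13,14,0 → slot 0
Table: [859, 855, ∅, ∅, ∅, ∅, ∅, ∅, ∅, ∅, ∅, ∅, ∅, 434, 366, 440, ∅]

440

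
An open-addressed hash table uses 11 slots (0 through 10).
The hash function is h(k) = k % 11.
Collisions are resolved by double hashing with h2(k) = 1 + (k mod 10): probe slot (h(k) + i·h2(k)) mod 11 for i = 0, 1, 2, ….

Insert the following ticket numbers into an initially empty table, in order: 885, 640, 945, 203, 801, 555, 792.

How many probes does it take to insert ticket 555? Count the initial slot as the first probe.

885: h=5 -> slot 5
640: h=2 -> slot 2
945: h=10 -> slot 10
203: h=5, h2=4, probe 5,9 -> slot 9
801: h=9, h2=2, probe 9,0 -> slot 0
555: h=5, h2=6, probe 5,0,6 -> slot 6
792: h=0, h2=3, probe 0,3 -> slot 3
Table: [801, ., 640, 792, ., 885, 555, ., ., 203, 945]

3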